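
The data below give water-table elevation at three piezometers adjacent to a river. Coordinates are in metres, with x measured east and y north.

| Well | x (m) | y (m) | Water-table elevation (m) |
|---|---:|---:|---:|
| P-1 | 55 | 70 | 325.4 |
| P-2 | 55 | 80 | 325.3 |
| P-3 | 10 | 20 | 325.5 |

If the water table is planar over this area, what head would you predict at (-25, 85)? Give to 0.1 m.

324.5 m

With h = a·x + b·y + c and P-1 as origin, the differences give:
  0·a + 10·b = -0.1
  (-45)·a + (-50)·b = +0.1
Eliminate b (×(-50) and ×10, subtract): 450·a = 4.00 → a = ∂h/∂x = +0.008889
Back-substitute: b = ∂h/∂y = -0.010000.
h(-25, 85) = 325.4 + (+0.008889)·(-80) + (-0.010000)·(15) = 325.4 -0.711 -0.150 = 324.539 m.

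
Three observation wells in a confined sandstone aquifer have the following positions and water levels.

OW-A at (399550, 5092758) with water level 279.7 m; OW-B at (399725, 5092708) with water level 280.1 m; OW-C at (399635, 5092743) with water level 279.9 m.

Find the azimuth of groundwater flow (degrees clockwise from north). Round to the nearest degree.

256°

Differences from OW-A: to OW-B (Δx, Δy, Δh) = (175, -50, +0.4); to OW-C = (85, -15, +0.2).
Solve a·Δx + b·Δy = Δh: det = 175·(-15) − 85·(-50) = 1625.
∂h/∂x = [(+0.4)·(-15) − (+0.2)·(-50)] / 1625 = +0.002462
∂h/∂y = [175·(+0.2) − 85·(+0.4)] / 1625 = +0.0006154
Flow direction (−∇h) has components (-0.002462 E, -0.0006154 N).
Azimuth = atan2(E, N) = atan2(-0.002462, -0.0006154) = 256.0° ≈ 256°.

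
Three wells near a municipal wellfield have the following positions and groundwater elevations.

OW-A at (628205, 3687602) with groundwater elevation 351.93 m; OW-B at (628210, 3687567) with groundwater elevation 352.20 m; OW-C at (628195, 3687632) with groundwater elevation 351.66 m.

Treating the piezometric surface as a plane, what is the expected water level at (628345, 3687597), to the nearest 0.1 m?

With h = a·x + b·y + c and OW-A as origin, the differences give:
  5·a + (-35)·b = +0.27
  (-10)·a + 30·b = -0.27
Eliminate b (×30 and ×(-35), subtract): -200·a = -1.350 → a = ∂h/∂x = +0.006750
Back-substitute: b = ∂h/∂y = -0.006750.
h(628345, 3687597) = 351.93 + (+0.006750)·(140) + (-0.006750)·(-5) = 351.93 +0.945 +0.034 = 352.909 m.

352.9 m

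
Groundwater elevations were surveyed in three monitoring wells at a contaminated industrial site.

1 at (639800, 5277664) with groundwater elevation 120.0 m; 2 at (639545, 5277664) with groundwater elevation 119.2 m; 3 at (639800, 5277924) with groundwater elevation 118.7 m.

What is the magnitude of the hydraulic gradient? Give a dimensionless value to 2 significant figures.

0.0059

∂h/∂x = (119.2 − 120.0) / (639545 − 639800) = +0.003137
∂h/∂y = (118.7 − 120.0) / (5277924 − 5277664) = -0.005000
|∇h| = √(0.003137² + -0.005000²) = 0.005903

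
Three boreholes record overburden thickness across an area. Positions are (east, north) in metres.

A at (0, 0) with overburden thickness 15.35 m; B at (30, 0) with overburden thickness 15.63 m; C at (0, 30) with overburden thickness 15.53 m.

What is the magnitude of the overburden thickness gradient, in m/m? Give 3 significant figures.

0.0111 m/m

∂d/∂x = (15.63 − 15.35) / (30 − 0) = +0.009333
∂d/∂y = (15.53 − 15.35) / (30 − 0) = +0.006000
|∇f| = √(0.009333² + 0.006000²) = 0.0111 m/m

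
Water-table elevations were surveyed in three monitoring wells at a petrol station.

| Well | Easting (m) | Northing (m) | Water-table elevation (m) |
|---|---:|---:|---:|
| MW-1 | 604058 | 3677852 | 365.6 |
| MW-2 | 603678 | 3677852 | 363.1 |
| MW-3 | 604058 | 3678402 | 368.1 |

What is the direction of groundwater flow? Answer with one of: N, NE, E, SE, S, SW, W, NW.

SW

∂h/∂x = (363.1 − 365.6) / (603678 − 604058) = +0.006579
∂h/∂y = (368.1 − 365.6) / (3678402 − 3677852) = +0.004545
Flow = −∇h = (-0.006579 east, -0.004545 north), which points southwest.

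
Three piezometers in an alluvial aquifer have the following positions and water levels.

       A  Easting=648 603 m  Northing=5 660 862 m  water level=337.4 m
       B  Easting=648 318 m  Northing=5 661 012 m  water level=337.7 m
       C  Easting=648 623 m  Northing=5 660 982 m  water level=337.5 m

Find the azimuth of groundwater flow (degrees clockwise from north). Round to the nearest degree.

Taking A as reference: B−A = (-285, 150, +0.3); C−A = (20, 120, +0.1).
Solve a·Δx + b·Δy = Δh: det = (-285)·120 − 20·150 = -37200.
∂h/∂x = [(+0.3)·120 − (+0.1)·150] / -37200 = -0.0005645
∂h/∂y = [(-285)·(+0.1) − 20·(+0.3)] / -37200 = +0.0009274
Flow direction (−∇h) has components (+0.0005645 E, -0.0009274 N).
Azimuth = atan2(E, N) = atan2(+0.0005645, -0.0009274) = 148.7° ≈ 149°.

149°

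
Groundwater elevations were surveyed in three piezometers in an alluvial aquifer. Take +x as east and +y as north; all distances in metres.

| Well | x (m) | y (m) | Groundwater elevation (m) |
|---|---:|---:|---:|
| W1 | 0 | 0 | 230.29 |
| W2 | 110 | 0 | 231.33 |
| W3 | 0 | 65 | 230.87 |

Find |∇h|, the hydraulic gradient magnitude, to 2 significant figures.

0.013

∂h/∂x = (231.33 − 230.29) / (110 − 0) = +0.009455
∂h/∂y = (230.87 − 230.29) / (65 − 0) = +0.008923
|∇h| = √(0.009455² + 0.008923²) = 0.013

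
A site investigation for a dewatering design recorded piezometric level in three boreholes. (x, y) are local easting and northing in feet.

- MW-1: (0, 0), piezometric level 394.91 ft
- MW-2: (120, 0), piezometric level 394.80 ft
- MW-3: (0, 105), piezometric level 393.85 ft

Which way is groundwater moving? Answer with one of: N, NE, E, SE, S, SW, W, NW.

N

∂h/∂x = (394.80 − 394.91) / (120 − 0) = -0.0009167
∂h/∂y = (393.85 − 394.91) / (105 − 0) = -0.01010
Flow = −∇h = (+0.0009167 east, +0.01010 north), which points north.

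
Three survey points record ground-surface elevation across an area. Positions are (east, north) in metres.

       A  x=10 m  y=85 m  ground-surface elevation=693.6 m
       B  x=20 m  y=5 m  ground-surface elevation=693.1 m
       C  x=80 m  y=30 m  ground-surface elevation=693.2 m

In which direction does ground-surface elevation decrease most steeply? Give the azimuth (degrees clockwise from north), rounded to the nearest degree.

With z = a·x + b·y + c and A as origin, the differences give:
  10·a + (-80)·b = -0.5
  70·a + (-55)·b = -0.4
Eliminate b (×(-55) and ×(-80), subtract): 5050·a = -4.50 → a = ∂z/∂x = -0.0008911
Back-substitute: b = ∂z/∂y = +0.006139.
Steepest decrease is along −∇f: components (+0.0008911 E, -0.006139 N).
Azimuth = atan2(+0.0008911, -0.006139) = 171.7° ≈ 172°.

172°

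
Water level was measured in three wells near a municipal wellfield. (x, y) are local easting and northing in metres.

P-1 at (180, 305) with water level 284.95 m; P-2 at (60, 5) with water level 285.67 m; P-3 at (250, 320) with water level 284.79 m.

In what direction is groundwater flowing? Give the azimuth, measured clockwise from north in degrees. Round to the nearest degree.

050°

Three-point gradient (reference P-1): Δ to P-2 = (-120, -300, +0.72), Δ to P-3 = (70, 15, -0.16).
∂h/∂x = -0.001937, ∂h/∂y = -0.001625 (det = 19200).
Flow direction (−∇h) has components (+0.001937 E, +0.001625 N).
Azimuth = atan2(E, N) = atan2(+0.001937, +0.001625) = 50.0° ≈ 050°.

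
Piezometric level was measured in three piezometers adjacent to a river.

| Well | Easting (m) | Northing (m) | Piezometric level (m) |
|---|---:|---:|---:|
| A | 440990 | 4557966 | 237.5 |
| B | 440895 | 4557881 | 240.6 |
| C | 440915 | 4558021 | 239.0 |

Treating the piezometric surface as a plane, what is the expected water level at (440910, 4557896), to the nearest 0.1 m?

240.1 m

Differences from A: to B (Δx, Δy, Δh) = (-95, -85, +3.1); to C = (-75, 55, +1.5).
Determinant of the coordinate differences = (-95)·55 − (-75)·(-85) = -11600.
∂h/∂x = [(+3.1)·55 − (+1.5)·(-85)] / -11600 = -0.02569
∂h/∂y = [(-95)·(+1.5) − (-75)·(+3.1)] / -11600 = -0.007759
h(440910, 4557896) = 237.5 + (-0.02569)·(-80) + (-0.007759)·(-70) = 237.5 +2.055 +0.543 = 240.098 m.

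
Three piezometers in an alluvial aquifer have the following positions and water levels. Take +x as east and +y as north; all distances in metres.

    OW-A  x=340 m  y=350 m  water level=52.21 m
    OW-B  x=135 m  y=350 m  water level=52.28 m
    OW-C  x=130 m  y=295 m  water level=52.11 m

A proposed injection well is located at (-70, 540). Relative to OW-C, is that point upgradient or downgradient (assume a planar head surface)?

Differences from OW-A: to OW-B (Δx, Δy, Δh) = (-205, 0, +0.07); to OW-C = (-210, -55, -0.10).
Solve a·Δx + b·Δy = Δh: det = (-205)·(-55) − (-210)·0 = 11275.
∂h/∂x = [(+0.07)·(-55) − (-0.10)·0] / 11275 = -0.0003415
∂h/∂y = [(-205)·(-0.10) − (-210)·(+0.07)] / 11275 = +0.003122
Head at (-70, 540) = 52.21 + (-0.0003415)·(-410) + (+0.003122)·(190) = 52.94 m.
That is higher than the 52.11 m at OW-C, so the point is upgradient.

upgradient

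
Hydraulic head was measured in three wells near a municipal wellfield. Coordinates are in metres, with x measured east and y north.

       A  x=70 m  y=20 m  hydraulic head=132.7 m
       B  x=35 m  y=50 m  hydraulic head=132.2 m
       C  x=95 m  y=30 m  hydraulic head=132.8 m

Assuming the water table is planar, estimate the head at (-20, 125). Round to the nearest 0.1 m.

131.2 m

Taking A as reference: B−A = (-35, 30, -0.5); C−A = (25, 10, +0.1).
Determinant of the coordinate differences = (-35)·10 − 25·30 = -1100.
∂h/∂x = [(-0.5)·10 − (+0.1)·30] / -1100 = +0.007273
∂h/∂y = [(-35)·(+0.1) − 25·(-0.5)] / -1100 = -0.008182
h(-20, 125) = 132.7 + (+0.007273)·(-90) + (-0.008182)·(105) = 132.7 -0.655 -0.859 = 131.186 m.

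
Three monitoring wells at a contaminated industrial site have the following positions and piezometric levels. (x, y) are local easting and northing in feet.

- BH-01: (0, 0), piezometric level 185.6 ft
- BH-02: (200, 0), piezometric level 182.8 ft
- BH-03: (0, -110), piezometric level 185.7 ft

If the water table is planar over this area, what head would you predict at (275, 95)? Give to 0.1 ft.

181.7 ft

∂h/∂x = (182.8 − 185.6) / (200 − 0) = -0.01400
∂h/∂y = (185.7 − 185.6) / (-110 − 0) = -0.0009091
h(275, 95) = 185.6 + (-0.01400)·(275) + (-0.0009091)·(95) = 185.6 -3.850 -0.086 = 181.664 ft.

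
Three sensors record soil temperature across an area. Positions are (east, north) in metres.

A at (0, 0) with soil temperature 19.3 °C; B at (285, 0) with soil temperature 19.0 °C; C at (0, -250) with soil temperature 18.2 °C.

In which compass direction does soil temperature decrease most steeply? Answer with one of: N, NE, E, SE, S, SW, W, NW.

S

∂T/∂x = (19.0 − 19.3) / (285 − 0) = -0.001053
∂T/∂y = (18.2 − 19.3) / (-250 − 0) = +0.004400
Steepest decrease is along −∇f = (+0.001053 E, -0.004400 N) → south.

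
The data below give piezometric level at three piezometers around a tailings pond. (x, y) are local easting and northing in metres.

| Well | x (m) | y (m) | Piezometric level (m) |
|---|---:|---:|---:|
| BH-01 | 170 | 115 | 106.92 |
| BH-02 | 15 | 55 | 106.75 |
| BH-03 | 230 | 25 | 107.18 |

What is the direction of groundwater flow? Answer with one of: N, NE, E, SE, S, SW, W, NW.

NW

Differences from BH-01: to BH-02 (Δx, Δy, Δh) = (-155, -60, -0.17); to BH-03 = (60, -90, +0.26).
Solve a·Δx + b·Δy = Δh: det = (-155)·(-90) − 60·(-60) = 17550.
∂h/∂x = [(-0.17)·(-90) − (+0.26)·(-60)] / 17550 = +0.001761
∂h/∂y = [(-155)·(+0.26) − 60·(-0.17)] / 17550 = -0.001715
Flow = −∇h = (-0.001761 east, +0.001715 north), which points northwest.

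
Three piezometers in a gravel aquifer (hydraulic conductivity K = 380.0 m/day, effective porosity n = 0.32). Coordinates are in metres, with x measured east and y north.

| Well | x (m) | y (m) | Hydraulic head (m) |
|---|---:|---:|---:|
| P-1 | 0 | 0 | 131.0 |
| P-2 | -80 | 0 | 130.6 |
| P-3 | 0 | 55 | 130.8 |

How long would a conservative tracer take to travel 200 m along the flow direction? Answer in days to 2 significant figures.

27 days

∂h/∂x = (130.6 − 131.0) / (-80 − 0) = +0.005000
∂h/∂y = (130.8 − 131.0) / (55 − 0) = -0.003636
|∇h| = √(0.005000² + -0.003636²) = 0.006182
Seepage velocity v = K·i/n = 380.0 × 0.006182 / 0.32 = 7.341 m/day.
t = 200 / 7.341 = 27.24 days.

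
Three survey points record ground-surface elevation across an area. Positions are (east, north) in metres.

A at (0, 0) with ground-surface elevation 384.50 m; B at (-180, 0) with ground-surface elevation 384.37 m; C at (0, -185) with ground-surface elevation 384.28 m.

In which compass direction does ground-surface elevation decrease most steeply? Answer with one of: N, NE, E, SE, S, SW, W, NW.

∂z/∂x = (384.37 − 384.50) / (-180 − 0) = +0.0007222
∂z/∂y = (384.28 − 384.50) / (-185 − 0) = +0.001189
Steepest decrease is along −∇f = (-0.0007222 E, -0.001189 N) → southwest.

SW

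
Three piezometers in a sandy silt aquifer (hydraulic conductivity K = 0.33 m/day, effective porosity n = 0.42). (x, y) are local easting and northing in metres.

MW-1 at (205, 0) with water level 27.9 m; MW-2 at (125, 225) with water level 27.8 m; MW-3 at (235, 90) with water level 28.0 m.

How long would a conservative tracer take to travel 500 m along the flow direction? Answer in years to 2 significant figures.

Taking MW-1 as reference: MW-2−MW-1 = (-80, 225, -0.1); MW-3−MW-1 = (30, 90, +0.1).
Solve a·Δx + b·Δy = Δh: det = (-80)·90 − 30·225 = -13950.
∂h/∂x = [(-0.1)·90 − (+0.1)·225] / -13950 = +0.002258
∂h/∂y = [(-80)·(+0.1) − 30·(-0.1)] / -13950 = +0.0003584
|∇h| = √(0.002258² + 0.0003584²) = 0.002286
Seepage velocity v = K·i/n = 0.33 × 0.002286 / 0.42 = 0.001796 m/day.
t = 500 / 0.001796 = 2.784e+05 days = 762 years.

760 years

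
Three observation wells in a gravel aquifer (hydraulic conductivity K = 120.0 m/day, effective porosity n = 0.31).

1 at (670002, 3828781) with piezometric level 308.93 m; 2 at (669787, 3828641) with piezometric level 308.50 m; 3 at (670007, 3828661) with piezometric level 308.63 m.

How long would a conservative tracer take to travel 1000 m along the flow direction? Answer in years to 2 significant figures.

Differences from 1: to 2 (Δx, Δy, Δh) = (-215, -140, -0.43); to 3 = (5, -120, -0.30).
Solve a·Δx + b·Δy = Δh: det = (-215)·(-120) − 5·(-140) = 26500.
∂h/∂x = [(-0.43)·(-120) − (-0.30)·(-140)] / 26500 = +0.0003623
∂h/∂y = [(-215)·(-0.30) − 5·(-0.43)] / 26500 = +0.002515
|∇h| = √(0.0003623² + 0.002515²) = 0.002541
Seepage velocity v = K·i/n = 120.0 × 0.002541 / 0.31 = 0.9836 m/day.
t = 1000 / 0.9836 = 1017 days = 2.78 years.

2.8 years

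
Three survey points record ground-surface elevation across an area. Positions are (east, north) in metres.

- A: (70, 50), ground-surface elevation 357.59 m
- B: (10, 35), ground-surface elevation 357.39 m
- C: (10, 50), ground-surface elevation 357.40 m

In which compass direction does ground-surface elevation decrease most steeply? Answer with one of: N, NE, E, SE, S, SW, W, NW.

Taking A as reference: B−A = (-60, -15, -0.20); C−A = (-60, 0, -0.19).
Solve a·Δx + b·Δy = Δz: det = (-60)·0 − (-60)·(-15) = -900.
∂z/∂x = [(-0.20)·0 − (-0.19)·(-15)] / -900 = +0.003167
∂z/∂y = [(-60)·(-0.19) − (-60)·(-0.20)] / -900 = +0.0006667
Steepest decrease is along −∇f = (-0.003167 E, -0.0006667 N) → west.

W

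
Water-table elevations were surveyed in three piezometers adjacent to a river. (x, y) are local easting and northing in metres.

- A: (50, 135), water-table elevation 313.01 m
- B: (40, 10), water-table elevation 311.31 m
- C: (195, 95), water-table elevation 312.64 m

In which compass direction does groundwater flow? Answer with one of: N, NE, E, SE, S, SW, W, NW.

S

Differences from A: to B (Δx, Δy, Δh) = (-10, -125, -1.70); to C = (145, -40, -0.37).
Determinant of the coordinate differences = (-10)·(-40) − 145·(-125) = 18525.
∂h/∂x = [(-1.70)·(-40) − (-0.37)·(-125)] / 18525 = +0.001174
∂h/∂y = [(-10)·(-0.37) − 145·(-1.70)] / 18525 = +0.01351
Flow = −∇h = (-0.001174 east, -0.01351 north), which points south.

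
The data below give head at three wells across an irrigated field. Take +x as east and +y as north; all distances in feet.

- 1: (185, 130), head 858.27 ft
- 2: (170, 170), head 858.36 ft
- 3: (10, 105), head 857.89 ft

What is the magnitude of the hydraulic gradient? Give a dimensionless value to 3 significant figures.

Differences from 1: to 2 (Δx, Δy, Δh) = (-15, 40, +0.09); to 3 = (-175, -25, -0.38).
Solve a·Δx + b·Δy = Δh: det = (-15)·(-25) − (-175)·40 = 7375.
∂h/∂x = [(+0.09)·(-25) − (-0.38)·40] / 7375 = +0.001756
∂h/∂y = [(-15)·(-0.38) − (-175)·(+0.09)] / 7375 = +0.002908
|∇h| = √(0.001756² + 0.002908²) = 0.003397

0.00340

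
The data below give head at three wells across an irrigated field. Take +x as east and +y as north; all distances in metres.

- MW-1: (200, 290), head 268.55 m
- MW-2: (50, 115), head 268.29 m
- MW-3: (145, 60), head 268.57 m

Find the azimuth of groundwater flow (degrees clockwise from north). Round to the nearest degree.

With h = a·x + b·y + c and MW-1 as origin, the differences give:
  (-150)·a + (-175)·b = -0.26
  (-55)·a + (-230)·b = +0.02
Eliminate b (×(-230) and ×(-175), subtract): 24875·a = 63.300 → a = ∂h/∂x = +0.002545
Back-substitute: b = ∂h/∂y = -0.0006955.
Flow direction (−∇h) has components (-0.002545 E, +0.0006955 N).
Azimuth = atan2(E, N) = atan2(-0.002545, +0.0006955) = 285.3° ≈ 285°.

285°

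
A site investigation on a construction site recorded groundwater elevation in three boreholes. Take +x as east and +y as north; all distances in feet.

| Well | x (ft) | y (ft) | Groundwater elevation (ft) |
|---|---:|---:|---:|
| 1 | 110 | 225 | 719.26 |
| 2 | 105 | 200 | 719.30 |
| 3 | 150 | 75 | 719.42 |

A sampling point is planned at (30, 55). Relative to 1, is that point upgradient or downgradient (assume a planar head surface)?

Taking 1 as reference: 2−1 = (-5, -25, +0.04); 3−1 = (40, -150, +0.16).
Solve a·Δx + b·Δy = Δh: det = (-5)·(-150) − 40·(-25) = 1750.
∂h/∂x = [(+0.04)·(-150) − (+0.16)·(-25)] / 1750 = -0.001143
∂h/∂y = [(-5)·(+0.16) − 40·(+0.04)] / 1750 = -0.001371
Head at (30, 55) = 719.26 + (-0.001143)·(-80) + (-0.001371)·(-170) = 719.58 ft.
That is higher than the 719.26 ft at 1, so the point is upgradient.

upgradient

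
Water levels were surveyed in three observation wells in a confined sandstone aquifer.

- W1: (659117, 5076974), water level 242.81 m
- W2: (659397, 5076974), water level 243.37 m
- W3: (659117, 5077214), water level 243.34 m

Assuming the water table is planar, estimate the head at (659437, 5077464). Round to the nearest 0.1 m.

∂h/∂x = (243.37 − 242.81) / (659397 − 659117) = +0.002000
∂h/∂y = (243.34 − 242.81) / (5077214 − 5076974) = +0.002208
h(659437, 5077464) = 242.81 + (+0.002000)·(320) + (+0.002208)·(490) = 242.81 +0.640 +1.082 = 244.532 m.

244.5 m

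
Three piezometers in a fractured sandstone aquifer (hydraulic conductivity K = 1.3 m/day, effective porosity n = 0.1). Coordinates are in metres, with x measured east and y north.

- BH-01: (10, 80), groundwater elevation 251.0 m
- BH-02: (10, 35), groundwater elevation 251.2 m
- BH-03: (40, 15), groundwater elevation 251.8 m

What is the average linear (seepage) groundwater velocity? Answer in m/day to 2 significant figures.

Three-point gradient (reference BH-01): Δ to BH-02 = (0, -45, +0.2), Δ to BH-03 = (30, -65, +0.8).
∂h/∂x = +0.01704, ∂h/∂y = -0.004444 (det = 1350).
|∇h| = √(0.01704² + -0.004444²) = 0.01761
Seepage velocity v = K·i/n = 1.3 × 0.01761 / 0.1 = 0.2289 m/day.

0.23 m/day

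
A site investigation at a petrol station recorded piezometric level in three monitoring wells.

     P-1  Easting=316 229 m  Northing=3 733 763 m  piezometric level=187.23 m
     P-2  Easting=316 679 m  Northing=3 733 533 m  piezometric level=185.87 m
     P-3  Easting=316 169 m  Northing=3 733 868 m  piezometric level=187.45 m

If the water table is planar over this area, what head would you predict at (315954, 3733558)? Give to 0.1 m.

Taking P-1 as reference: P-2−P-1 = (450, -230, -1.36); P-3−P-1 = (-60, 105, +0.22).
Solve a·Δx + b·Δy = Δh: det = 450·105 − (-60)·(-230) = 33450.
∂h/∂x = [(-1.36)·105 − (+0.22)·(-230)] / 33450 = -0.002756
∂h/∂y = [450·(+0.22) − (-60)·(-1.36)] / 33450 = +0.0005202
h(315954, 3733558) = 187.23 + (-0.002756)·(-275) + (+0.0005202)·(-205) = 187.23 +0.758 -0.107 = 187.881 m.

187.9 m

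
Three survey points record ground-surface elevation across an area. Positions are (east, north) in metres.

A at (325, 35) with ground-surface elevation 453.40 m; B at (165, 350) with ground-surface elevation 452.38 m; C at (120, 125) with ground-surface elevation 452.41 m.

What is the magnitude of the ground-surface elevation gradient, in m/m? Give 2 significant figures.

0.0045 m/m

With z = a·x + b·y + c and A as origin, the differences give:
  (-160)·a + 315·b = -1.02
  (-205)·a + 90·b = -0.99
Eliminate b (×90 and ×315, subtract): 50175·a = 220.050 → a = ∂z/∂x = +0.004386
Back-substitute: b = ∂z/∂y = -0.001010.
|∇f| = √(0.004386² + -0.001010²) = 0.004501 m/m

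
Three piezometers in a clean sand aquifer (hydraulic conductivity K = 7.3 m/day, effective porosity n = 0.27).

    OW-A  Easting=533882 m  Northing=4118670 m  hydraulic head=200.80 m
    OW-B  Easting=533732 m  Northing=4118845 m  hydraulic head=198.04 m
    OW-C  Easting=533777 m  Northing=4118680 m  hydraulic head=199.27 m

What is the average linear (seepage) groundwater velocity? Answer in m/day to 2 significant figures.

0.40 m/day

Differences from OW-A: to OW-B (Δx, Δy, Δh) = (-150, 175, -2.76); to OW-C = (-105, 10, -1.53).
Determinant of the coordinate differences = (-150)·10 − (-105)·175 = 16875.
∂h/∂x = [(-2.76)·10 − (-1.53)·175] / 16875 = +0.01423
∂h/∂y = [(-150)·(-1.53) − (-105)·(-2.76)] / 16875 = -0.003573
|∇h| = √(0.01423² + -0.003573²) = 0.01467
Seepage velocity v = K·i/n = 7.3 × 0.01467 / 0.27 = 0.3966 m/day.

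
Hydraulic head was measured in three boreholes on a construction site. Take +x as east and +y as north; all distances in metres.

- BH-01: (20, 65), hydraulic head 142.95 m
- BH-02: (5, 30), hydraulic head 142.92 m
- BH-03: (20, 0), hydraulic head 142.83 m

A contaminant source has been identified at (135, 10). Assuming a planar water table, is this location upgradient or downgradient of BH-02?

downgradient

Taking BH-01 as reference: BH-02−BH-01 = (-15, -35, -0.03); BH-03−BH-01 = (0, -65, -0.12).
Determinant of the coordinate differences = (-15)·(-65) − 0·(-35) = 975.
∂h/∂x = [(-0.03)·(-65) − (-0.12)·(-35)] / 975 = -0.002308
∂h/∂y = [(-15)·(-0.12) − 0·(-0.03)] / 975 = +0.001846
Head at (135, 10) = 142.95 + (-0.002308)·(115) + (+0.001846)·(-55) = 142.58 m.
That is lower than the 142.92 m at BH-02, so the point is downgradient.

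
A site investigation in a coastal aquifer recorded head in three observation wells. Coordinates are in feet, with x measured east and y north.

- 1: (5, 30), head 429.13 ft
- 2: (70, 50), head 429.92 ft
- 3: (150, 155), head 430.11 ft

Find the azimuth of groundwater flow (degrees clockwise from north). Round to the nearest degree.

Differences from 1: to 2 (Δx, Δy, Δh) = (65, 20, +0.79); to 3 = (145, 125, +0.98).
Determinant of the coordinate differences = 65·125 − 145·20 = 5225.
∂h/∂x = [(+0.79)·125 − (+0.98)·20] / 5225 = +0.01515
∂h/∂y = [65·(+0.98) − 145·(+0.79)] / 5225 = -0.009732
Flow direction (−∇h) has components (-0.01515 E, +0.009732 N).
Azimuth = atan2(E, N) = atan2(-0.01515, +0.009732) = 302.7° ≈ 303°.

303°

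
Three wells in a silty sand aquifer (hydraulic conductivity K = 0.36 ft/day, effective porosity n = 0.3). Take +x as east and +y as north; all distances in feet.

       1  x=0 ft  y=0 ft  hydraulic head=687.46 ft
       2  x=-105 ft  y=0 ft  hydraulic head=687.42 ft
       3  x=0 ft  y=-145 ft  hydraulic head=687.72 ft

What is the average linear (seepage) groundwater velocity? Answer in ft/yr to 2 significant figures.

0.80 ft/yr

∂h/∂x = (687.42 − 687.46) / (-105 − 0) = +0.0003810
∂h/∂y = (687.72 − 687.46) / (-145 − 0) = -0.001793
|∇h| = √(0.0003810² + -0.001793²) = 0.001833
Seepage velocity v = K·i/n = 0.36 × 0.001833 / 0.3 = 0.0022 ft/day = 0.8036 ft/yr.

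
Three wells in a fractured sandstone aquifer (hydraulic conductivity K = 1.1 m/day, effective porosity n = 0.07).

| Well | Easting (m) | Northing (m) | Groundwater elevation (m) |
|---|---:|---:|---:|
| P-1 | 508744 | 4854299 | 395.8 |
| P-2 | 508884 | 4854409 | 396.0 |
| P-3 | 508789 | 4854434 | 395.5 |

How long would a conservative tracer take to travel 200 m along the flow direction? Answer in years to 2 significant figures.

With h = a·x + b·y + c and P-1 as origin, the differences give:
  140·a + 110·b = +0.2
  45·a + 135·b = -0.3
Eliminate b (×135 and ×110, subtract): 13950·a = 60.00 → a = ∂h/∂x = +0.004301
Back-substitute: b = ∂h/∂y = -0.003656.
|∇h| = √(0.004301² + -0.003656²) = 0.005645
Seepage velocity v = K·i/n = 1.1 × 0.005645 / 0.07 = 0.08871 m/day.
t = 200 / 0.08871 = 2255 days = 6.17 years.

6.2 years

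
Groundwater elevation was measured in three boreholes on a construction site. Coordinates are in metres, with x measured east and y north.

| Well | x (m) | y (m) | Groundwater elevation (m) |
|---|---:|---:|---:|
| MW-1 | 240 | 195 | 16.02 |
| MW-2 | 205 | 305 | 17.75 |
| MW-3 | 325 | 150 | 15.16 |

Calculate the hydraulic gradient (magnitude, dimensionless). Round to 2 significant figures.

0.015

Differences from MW-1: to MW-2 (Δx, Δy, Δh) = (-35, 110, +1.73); to MW-3 = (85, -45, -0.86).
Determinant of the coordinate differences = (-35)·(-45) − 85·110 = -7775.
∂h/∂x = [(+1.73)·(-45) − (-0.86)·110] / -7775 = -0.002154
∂h/∂y = [(-35)·(-0.86) − 85·(+1.73)] / -7775 = +0.01504
|∇h| = √(-0.002154² + 0.01504²) = 0.01519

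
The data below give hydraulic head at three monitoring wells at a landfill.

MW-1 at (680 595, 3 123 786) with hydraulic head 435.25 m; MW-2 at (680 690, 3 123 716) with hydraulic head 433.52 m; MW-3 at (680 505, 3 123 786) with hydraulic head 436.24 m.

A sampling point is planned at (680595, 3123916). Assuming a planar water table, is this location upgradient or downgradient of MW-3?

Differences from MW-1: to MW-2 (Δx, Δy, Δh) = (95, -70, -1.73); to MW-3 = (-90, 0, +0.99).
Determinant of the coordinate differences = 95·0 − (-90)·(-70) = -6300.
∂h/∂x = [(-1.73)·0 − (+0.99)·(-70)] / -6300 = -0.01100
∂h/∂y = [95·(+0.99) − (-90)·(-1.73)] / -6300 = +0.009786
Head at (680595, 3123916) = 435.25 + (-0.01100)·(0) + (+0.009786)·(130) = 436.52 m.
That is higher than the 436.24 m at MW-3, so the point is upgradient.

upgradient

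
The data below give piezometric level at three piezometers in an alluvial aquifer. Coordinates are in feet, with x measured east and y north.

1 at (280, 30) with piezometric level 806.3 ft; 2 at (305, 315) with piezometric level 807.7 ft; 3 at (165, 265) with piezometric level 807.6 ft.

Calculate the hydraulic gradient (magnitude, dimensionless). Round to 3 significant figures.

0.00512

With h = a·x + b·y + c and 1 as origin, the differences give:
  25·a + 285·b = +1.4
  (-115)·a + 235·b = +1.3
Eliminate b (×235 and ×285, subtract): 38650·a = -41.50 → a = ∂h/∂x = -0.001074
Back-substitute: b = ∂h/∂y = +0.005006.
|∇h| = √(-0.001074² + 0.005006²) = 0.00512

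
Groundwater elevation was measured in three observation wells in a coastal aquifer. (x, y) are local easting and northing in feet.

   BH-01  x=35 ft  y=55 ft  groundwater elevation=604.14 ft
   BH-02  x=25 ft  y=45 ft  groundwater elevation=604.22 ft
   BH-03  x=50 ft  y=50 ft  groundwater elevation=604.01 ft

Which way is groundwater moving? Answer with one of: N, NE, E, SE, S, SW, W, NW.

E

With h = a·x + b·y + c and BH-01 as origin, the differences give:
  (-10)·a + (-10)·b = +0.08
  15·a + (-5)·b = -0.13
Eliminate b (×(-5) and ×(-10), subtract): 200·a = -1.700 → a = ∂h/∂x = -0.008500
Back-substitute: b = ∂h/∂y = +0.0005000.
Flow = −∇h = (+0.008500 east, -0.0005000 north), which points east.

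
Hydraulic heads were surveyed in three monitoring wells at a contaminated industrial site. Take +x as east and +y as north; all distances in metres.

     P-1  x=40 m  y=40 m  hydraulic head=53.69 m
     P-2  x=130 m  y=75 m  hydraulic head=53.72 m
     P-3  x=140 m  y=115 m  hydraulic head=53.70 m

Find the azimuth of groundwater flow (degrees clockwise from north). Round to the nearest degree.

With h = a·x + b·y + c and P-1 as origin, the differences give:
  90·a + 35·b = +0.03
  100·a + 75·b = +0.01
Eliminate b (×75 and ×35, subtract): 3250·a = 1.900 → a = ∂h/∂x = +0.0005846
Back-substitute: b = ∂h/∂y = -0.0006462.
Flow direction (−∇h) has components (-0.0005846 E, +0.0006462 N).
Azimuth = atan2(E, N) = atan2(-0.0005846, +0.0006462) = 317.9° ≈ 318°.

318°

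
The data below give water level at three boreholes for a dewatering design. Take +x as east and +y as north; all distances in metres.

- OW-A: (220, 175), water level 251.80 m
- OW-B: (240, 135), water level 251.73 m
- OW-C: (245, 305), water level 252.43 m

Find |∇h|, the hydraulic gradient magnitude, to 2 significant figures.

Taking OW-A as reference: OW-B−OW-A = (20, -40, -0.07); OW-C−OW-A = (25, 130, +0.63).
Solve a·Δx + b·Δy = Δh: det = 20·130 − 25·(-40) = 3600.
∂h/∂x = [(-0.07)·130 − (+0.63)·(-40)] / 3600 = +0.004472
∂h/∂y = [20·(+0.63) − 25·(-0.07)] / 3600 = +0.003986
|∇h| = √(0.004472² + 0.003986²) = 0.005991

0.0060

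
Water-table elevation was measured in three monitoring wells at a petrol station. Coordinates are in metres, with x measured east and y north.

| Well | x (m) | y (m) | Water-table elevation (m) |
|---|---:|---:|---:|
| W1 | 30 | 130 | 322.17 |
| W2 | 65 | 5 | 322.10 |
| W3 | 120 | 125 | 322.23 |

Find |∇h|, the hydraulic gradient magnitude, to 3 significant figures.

0.00104

Three-point gradient (reference W1): Δ to W2 = (35, -125, -0.07), Δ to W3 = (90, -5, +0.06).
∂h/∂x = +0.0007088, ∂h/∂y = +0.0007585 (det = 11075).
|∇h| = √(0.0007088² + 0.0007585²) = 0.001038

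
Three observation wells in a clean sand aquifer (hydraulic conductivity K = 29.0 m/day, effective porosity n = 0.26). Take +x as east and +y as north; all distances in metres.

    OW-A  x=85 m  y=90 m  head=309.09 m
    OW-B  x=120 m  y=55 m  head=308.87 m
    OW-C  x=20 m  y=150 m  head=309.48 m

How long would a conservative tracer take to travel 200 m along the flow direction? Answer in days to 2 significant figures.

Differences from OW-A: to OW-B (Δx, Δy, Δh) = (35, -35, -0.22); to OW-C = (-65, 60, +0.39).
Determinant of the coordinate differences = 35·60 − (-65)·(-35) = -175.
∂h/∂x = [(-0.22)·60 − (+0.39)·(-35)] / -175 = -0.002571
∂h/∂y = [35·(+0.39) − (-65)·(-0.22)] / -175 = +0.003714
|∇h| = √(-0.002571² + 0.003714²) = 0.004517
Seepage velocity v = K·i/n = 29.0 × 0.004517 / 0.26 = 0.5038 m/day.
t = 200 / 0.5038 = 397 days.

400 days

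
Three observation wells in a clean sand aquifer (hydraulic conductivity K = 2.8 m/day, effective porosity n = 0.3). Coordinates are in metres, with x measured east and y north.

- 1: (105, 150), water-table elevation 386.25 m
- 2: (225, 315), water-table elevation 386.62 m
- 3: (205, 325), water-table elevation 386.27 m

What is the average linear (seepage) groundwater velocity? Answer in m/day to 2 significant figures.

With h = a·x + b·y + c and 1 as origin, the differences give:
  120·a + 165·b = +0.37
  100·a + 175·b = +0.02
Eliminate b (×175 and ×165, subtract): 4500·a = 61.450 → a = ∂h/∂x = +0.01366
Back-substitute: b = ∂h/∂y = -0.007689.
|∇h| = √(0.01366² + -0.007689²) = 0.01568
Seepage velocity v = K·i/n = 2.8 × 0.01568 / 0.3 = 0.1463 m/day.

0.15 m/day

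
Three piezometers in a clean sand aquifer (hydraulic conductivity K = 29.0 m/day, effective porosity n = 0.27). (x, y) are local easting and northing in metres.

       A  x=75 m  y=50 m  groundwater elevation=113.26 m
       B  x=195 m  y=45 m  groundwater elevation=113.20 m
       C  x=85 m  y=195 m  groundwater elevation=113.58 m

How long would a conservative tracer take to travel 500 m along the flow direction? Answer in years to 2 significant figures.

With h = a·x + b·y + c and A as origin, the differences give:
  120·a + (-5)·b = -0.06
  10·a + 145·b = +0.32
Eliminate b (×145 and ×(-5), subtract): 17450·a = -7.100 → a = ∂h/∂x = -0.0004069
Back-substitute: b = ∂h/∂y = +0.002235.
|∇h| = √(-0.0004069² + 0.002235²) = 0.002272
Seepage velocity v = K·i/n = 29.0 × 0.002272 / 0.27 = 0.244 m/day.
t = 500 / 0.244 = 2049 days = 5.61 years.

5.6 years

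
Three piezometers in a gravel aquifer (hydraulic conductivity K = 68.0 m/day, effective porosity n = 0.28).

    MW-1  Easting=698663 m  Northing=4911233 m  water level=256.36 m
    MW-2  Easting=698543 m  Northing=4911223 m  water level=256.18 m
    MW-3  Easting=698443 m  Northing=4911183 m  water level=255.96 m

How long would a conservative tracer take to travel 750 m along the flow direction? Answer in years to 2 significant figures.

Taking MW-1 as reference: MW-2−MW-1 = (-120, -10, -0.18); MW-3−MW-1 = (-220, -50, -0.40).
Solve a·Δx + b·Δy = Δh: det = (-120)·(-50) − (-220)·(-10) = 3800.
∂h/∂x = [(-0.18)·(-50) − (-0.40)·(-10)] / 3800 = +0.001316
∂h/∂y = [(-120)·(-0.40) − (-220)·(-0.18)] / 3800 = +0.002211
|∇h| = √(0.001316² + 0.002211²) = 0.002573
Seepage velocity v = K·i/n = 68.0 × 0.002573 / 0.28 = 0.6249 m/day.
t = 750 / 0.6249 = 1200 days = 3.29 years.

3.3 years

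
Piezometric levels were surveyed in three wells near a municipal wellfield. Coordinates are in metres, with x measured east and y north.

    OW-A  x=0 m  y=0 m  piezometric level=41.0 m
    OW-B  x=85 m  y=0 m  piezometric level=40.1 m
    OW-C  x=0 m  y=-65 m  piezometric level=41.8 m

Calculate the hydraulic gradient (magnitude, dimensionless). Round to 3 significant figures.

0.0162

∂h/∂x = (40.1 − 41.0) / (85 − 0) = -0.01059
∂h/∂y = (41.8 − 41.0) / (-65 − 0) = -0.01231
|∇h| = √(-0.01059² + -0.01231²) = 0.01624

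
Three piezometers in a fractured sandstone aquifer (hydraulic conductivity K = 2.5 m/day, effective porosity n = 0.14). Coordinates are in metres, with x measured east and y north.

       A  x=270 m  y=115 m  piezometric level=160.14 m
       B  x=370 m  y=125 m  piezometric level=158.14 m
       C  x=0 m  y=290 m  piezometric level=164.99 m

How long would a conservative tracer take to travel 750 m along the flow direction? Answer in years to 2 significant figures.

5.8 years

Differences from A: to B (Δx, Δy, Δh) = (100, 10, -2.00); to C = (-270, 175, +4.85).
Determinant of the coordinate differences = 100·175 − (-270)·10 = 20200.
∂h/∂x = [(-2.00)·175 − (+4.85)·10] / 20200 = -0.01973
∂h/∂y = [100·(+4.85) − (-270)·(-2.00)] / 20200 = -0.002723
|∇h| = √(-0.01973² + -0.002723²) = 0.01992
Seepage velocity v = K·i/n = 2.5 × 0.01992 / 0.14 = 0.3557 m/day.
t = 750 / 0.3557 = 2109 days = 5.77 years.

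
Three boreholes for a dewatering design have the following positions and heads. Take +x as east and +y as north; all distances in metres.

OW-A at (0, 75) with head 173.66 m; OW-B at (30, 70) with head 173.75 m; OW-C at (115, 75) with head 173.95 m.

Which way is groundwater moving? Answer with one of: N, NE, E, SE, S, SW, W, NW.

NW

Three-point gradient (reference OW-A): Δ to OW-B = (30, -5, +0.09), Δ to OW-C = (115, 0, +0.29).
∂h/∂x = +0.002522, ∂h/∂y = -0.002870 (det = 575).
Flow = −∇h = (-0.002522 east, +0.002870 north), which points northwest.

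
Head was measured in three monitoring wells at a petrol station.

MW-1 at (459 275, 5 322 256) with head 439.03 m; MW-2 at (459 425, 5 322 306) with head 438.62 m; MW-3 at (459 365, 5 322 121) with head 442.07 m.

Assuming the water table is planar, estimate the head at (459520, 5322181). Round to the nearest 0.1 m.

Taking MW-1 as reference: MW-2−MW-1 = (150, 50, -0.41); MW-3−MW-1 = (90, -135, +3.04).
Solve a·Δx + b·Δy = Δh: det = 150·(-135) − 90·50 = -24750.
∂h/∂x = [(-0.41)·(-135) − (+3.04)·50] / -24750 = +0.003905
∂h/∂y = [150·(+3.04) − 90·(-0.41)] / -24750 = -0.01992
h(459520, 5322181) = 439.03 + (+0.003905)·(245) + (-0.01992)·(-75) = 439.03 +0.957 +1.494 = 441.480 m.

441.5 m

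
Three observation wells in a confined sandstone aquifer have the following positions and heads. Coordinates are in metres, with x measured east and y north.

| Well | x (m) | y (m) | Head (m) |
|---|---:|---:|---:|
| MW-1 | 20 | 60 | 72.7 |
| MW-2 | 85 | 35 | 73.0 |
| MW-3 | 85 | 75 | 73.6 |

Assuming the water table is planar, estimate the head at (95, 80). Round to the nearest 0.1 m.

With h = a·x + b·y + c and MW-1 as origin, the differences give:
  65·a + (-25)·b = +0.3
  65·a + 15·b = +0.9
Eliminate b (×15 and ×(-25), subtract): 2600·a = 27.00 → a = ∂h/∂x = +0.01038
Back-substitute: b = ∂h/∂y = +0.01500.
h(95, 80) = 72.7 + (+0.01038)·(75) + (+0.01500)·(20) = 72.7 +0.779 +0.300 = 73.779 m.

73.8 m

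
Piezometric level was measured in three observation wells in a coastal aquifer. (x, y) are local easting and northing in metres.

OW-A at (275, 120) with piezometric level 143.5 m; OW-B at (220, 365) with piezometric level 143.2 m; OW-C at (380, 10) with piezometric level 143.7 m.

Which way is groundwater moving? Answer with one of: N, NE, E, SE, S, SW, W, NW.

With h = a·x + b·y + c and OW-A as origin, the differences give:
  (-55)·a + 245·b = -0.3
  105·a + (-110)·b = +0.2
Eliminate b (×(-110) and ×245, subtract): -19675·a = -16.00 → a = ∂h/∂x = +0.0008132
Back-substitute: b = ∂h/∂y = -0.001042.
Flow = −∇h = (-0.0008132 east, +0.001042 north), which points northwest.

NW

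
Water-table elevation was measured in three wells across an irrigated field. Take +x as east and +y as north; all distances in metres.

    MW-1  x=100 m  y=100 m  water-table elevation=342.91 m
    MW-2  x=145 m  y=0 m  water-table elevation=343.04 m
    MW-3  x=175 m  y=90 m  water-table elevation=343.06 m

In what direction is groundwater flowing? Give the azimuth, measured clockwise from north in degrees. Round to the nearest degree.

Differences from MW-1: to MW-2 (Δx, Δy, Δh) = (45, -100, +0.13); to MW-3 = (75, -10, +0.15).
Determinant of the coordinate differences = 45·(-10) − 75·(-100) = 7050.
∂h/∂x = [(+0.13)·(-10) − (+0.15)·(-100)] / 7050 = +0.001943
∂h/∂y = [45·(+0.15) − 75·(+0.13)] / 7050 = -0.0004255
Flow direction (−∇h) has components (-0.001943 E, +0.0004255 N).
Azimuth = atan2(E, N) = atan2(-0.001943, +0.0004255) = 282.4° ≈ 282°.

282°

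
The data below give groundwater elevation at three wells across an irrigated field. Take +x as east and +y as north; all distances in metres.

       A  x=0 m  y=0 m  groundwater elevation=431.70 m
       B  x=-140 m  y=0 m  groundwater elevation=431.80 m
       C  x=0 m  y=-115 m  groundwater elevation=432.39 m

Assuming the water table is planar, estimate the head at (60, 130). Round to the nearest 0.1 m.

430.9 m

∂h/∂x = (431.80 − 431.70) / (-140 − 0) = -0.0007143
∂h/∂y = (432.39 − 431.70) / (-115 − 0) = -0.006000
h(60, 130) = 431.70 + (-0.0007143)·(60) + (-0.006000)·(130) = 431.70 -0.043 -0.780 = 430.877 m.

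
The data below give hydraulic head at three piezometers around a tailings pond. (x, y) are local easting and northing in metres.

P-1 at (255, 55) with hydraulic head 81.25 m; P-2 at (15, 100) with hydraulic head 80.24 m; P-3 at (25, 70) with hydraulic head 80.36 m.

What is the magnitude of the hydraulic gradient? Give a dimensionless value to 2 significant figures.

Differences from P-1: to P-2 (Δx, Δy, Δh) = (-240, 45, -1.01); to P-3 = (-230, 15, -0.89).
Determinant of the coordinate differences = (-240)·15 − (-230)·45 = 6750.
∂h/∂x = [(-1.01)·15 − (-0.89)·45] / 6750 = +0.003689
∂h/∂y = [(-240)·(-0.89) − (-230)·(-1.01)] / 6750 = -0.002770
|∇h| = √(0.003689² + -0.002770²) = 0.004613

0.0046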